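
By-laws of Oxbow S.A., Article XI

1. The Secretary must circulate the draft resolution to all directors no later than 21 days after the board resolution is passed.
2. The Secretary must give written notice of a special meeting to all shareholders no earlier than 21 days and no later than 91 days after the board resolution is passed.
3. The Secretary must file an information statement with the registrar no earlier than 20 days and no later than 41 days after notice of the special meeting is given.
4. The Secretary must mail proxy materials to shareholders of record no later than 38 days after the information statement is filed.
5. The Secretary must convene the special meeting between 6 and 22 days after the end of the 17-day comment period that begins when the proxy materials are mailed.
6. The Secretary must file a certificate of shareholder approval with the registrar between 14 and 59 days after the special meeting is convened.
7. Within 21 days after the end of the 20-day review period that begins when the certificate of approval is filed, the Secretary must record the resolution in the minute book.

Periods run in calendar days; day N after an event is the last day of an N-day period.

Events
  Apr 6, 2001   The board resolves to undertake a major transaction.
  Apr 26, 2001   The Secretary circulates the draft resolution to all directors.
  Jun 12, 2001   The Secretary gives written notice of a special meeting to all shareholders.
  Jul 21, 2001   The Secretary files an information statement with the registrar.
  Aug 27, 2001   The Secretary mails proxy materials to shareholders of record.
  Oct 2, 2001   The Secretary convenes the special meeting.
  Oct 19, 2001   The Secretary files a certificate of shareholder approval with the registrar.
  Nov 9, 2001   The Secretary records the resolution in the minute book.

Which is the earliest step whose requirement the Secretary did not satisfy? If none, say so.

Step 1 — counting 21 days from Apr 6, 2001 (when the board resolution is passed) gives a deadline of Apr 27, 2001; completed Apr 26, 2001, before the deadline.
Step 2 — 21 and 91 days from Apr 6, 2001 (when the board resolution is passed) are Apr 27, 2001 and Jul 6, 2001 respectively; Jun 12, 2001 falls inside that range.
Step 3 — 20 and 41 days from Jun 12, 2001 (when notice of the special meeting is given) are Jul 2, 2001 and Jul 23, 2001 respectively; done Jul 21, 2001, which is between those dates.
Step 4 — counting 38 days from Jul 21, 2001 (when the information statement is filed) gives a deadline of Aug 28, 2001; Aug 27, 2001 is within that limit.
Step 5 — 6 and 22 days from Sep 13, 2001 (end of the 17-day comment period, which began when the proxy materials are mailed on Aug 27, 2001) are Sep 19, 2001 and Oct 5, 2001 respectively; done Oct 2, 2001 — within the window.
Step 6 — 14 and 59 days from Oct 2, 2001 (when the special meeting is convened) are Oct 16, 2001 and Nov 30, 2001 respectively; done Oct 19, 2001 — within the window.
Step 7 — counting 21 days from Nov 8, 2001 (end of the 20-day review period, which began when the certificate of approval is filed on Oct 19, 2001) gives a deadline of Nov 29, 2001; Nov 9, 2001 is within that limit.

None — every step was satisfied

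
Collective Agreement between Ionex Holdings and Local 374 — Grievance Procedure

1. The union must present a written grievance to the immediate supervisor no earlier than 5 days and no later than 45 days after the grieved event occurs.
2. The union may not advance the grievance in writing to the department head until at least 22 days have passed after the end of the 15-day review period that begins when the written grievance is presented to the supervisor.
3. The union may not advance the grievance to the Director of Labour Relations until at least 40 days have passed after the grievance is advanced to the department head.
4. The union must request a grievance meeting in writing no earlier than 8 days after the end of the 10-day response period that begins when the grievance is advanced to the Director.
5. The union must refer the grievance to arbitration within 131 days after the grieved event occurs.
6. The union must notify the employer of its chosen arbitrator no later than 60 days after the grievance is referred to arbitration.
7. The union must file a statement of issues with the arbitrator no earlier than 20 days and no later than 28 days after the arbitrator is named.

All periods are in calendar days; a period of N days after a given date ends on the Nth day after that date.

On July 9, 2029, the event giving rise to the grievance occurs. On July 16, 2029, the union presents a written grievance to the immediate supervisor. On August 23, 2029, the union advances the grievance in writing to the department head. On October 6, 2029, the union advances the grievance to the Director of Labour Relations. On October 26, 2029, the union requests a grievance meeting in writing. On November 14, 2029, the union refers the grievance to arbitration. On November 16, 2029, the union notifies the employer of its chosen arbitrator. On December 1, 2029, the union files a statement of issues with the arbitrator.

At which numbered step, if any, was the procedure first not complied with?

Step 7

(1) the permitted window runs from July 9, 2029 + 5 = July 14, 2029 to July 9, 2029 + 45 = August 23, 2029; done July 16, 2029, which is between those dates.
(2) permitted from July 31, 2029 + 22 days = August 22, 2029 onward; done August 23, 2029 — permitted.
(3) permitted from August 23, 2029 + 40 days = October 2, 2029 onward; done October 6, 2029 — permitted.
(4) permitted from October 16, 2029 + 8 days = October 24, 2029 onward; done October 26, 2029, after the minimum wait.
(5) due by July 9, 2029 + 131 days = November 17, 2029; completed November 14, 2029, before the deadline.
(6) due by November 14, 2029 + 60 days = January 13, 2030; completed November 16, 2029, before the deadline.
(7) the permitted window runs from November 16, 2029 + 20 = December 6, 2029 to November 16, 2029 + 28 = December 14, 2029; done December 1, 2029 — 5 days before the window opened.
Later steps need not be reached.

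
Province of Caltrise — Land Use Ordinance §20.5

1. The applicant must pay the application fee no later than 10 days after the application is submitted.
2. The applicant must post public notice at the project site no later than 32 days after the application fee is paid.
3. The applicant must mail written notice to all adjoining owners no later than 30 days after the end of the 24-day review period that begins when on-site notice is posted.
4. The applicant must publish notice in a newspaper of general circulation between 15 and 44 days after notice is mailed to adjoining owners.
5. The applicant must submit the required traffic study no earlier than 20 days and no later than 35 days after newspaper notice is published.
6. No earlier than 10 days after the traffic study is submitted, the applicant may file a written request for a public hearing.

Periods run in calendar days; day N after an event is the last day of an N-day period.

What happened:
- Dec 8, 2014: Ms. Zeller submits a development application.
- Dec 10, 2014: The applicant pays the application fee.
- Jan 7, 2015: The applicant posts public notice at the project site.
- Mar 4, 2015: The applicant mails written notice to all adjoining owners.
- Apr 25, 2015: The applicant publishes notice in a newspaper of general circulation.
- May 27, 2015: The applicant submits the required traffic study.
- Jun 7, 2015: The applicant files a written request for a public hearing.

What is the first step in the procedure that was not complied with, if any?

(1) due by Dec 8, 2014 + 10 days = Dec 18, 2014; completed Dec 10, 2014, before the deadline.
(2) due by Dec 10, 2014 + 32 days = Jan 11, 2015; Jan 7, 2015 is within that limit.
(3) due by Jan 31, 2015 + 30 days = Mar 2, 2015; not done until Mar 4, 2015, 2 days after the deadline.
The analysis stops there.

Step 3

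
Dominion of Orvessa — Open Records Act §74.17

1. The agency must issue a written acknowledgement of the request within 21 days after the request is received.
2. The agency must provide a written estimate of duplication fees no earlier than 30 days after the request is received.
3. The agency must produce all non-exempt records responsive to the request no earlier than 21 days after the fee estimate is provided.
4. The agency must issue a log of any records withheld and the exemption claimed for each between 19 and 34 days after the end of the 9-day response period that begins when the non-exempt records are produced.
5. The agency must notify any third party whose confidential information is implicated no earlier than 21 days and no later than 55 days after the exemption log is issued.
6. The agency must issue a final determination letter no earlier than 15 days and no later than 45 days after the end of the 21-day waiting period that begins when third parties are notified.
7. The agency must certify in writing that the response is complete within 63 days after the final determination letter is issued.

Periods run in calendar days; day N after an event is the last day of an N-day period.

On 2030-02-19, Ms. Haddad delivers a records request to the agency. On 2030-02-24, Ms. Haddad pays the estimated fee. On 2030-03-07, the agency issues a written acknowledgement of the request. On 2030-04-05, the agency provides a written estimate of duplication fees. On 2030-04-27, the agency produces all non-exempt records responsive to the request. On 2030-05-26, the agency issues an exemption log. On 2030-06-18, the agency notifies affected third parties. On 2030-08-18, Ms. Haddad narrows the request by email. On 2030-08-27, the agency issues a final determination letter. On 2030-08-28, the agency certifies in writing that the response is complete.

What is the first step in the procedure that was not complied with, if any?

Step 6

Step 1: 21 days after 2030-02-19 (when the request is received) is 2030-03-12; done 2030-03-07 — timely.
Step 2: the earliest permitted date is 30 days after 2030-02-19 (when the request is received), i.e. 2030-03-21; done 2030-04-05 — permitted.
Step 3: the earliest permitted date is 21 days after 2030-04-05 (when the fee estimate is provided), i.e. 2030-04-26; done 2030-04-27 — permitted.
Step 4: the window is 19–34 days after 2030-05-06 (end of the 9-day response period, which began when the non-exempt records are produced on 2030-04-27), so 2030-05-25 through 2030-06-09; done 2030-05-26, which is between those dates.
Step 5: the window is 21–55 days after 2030-05-26 (when the exemption log is issued), so 2030-06-16 through 2030-07-20; done 2030-06-18 — within the window.
Step 6: the window is 15–45 days after 2030-07-09 (end of the 21-day waiting period, which began when third parties are notified on 2030-06-18), so 2030-07-24 through 2030-08-23; 2030-08-27 is 4 days past the end of the window.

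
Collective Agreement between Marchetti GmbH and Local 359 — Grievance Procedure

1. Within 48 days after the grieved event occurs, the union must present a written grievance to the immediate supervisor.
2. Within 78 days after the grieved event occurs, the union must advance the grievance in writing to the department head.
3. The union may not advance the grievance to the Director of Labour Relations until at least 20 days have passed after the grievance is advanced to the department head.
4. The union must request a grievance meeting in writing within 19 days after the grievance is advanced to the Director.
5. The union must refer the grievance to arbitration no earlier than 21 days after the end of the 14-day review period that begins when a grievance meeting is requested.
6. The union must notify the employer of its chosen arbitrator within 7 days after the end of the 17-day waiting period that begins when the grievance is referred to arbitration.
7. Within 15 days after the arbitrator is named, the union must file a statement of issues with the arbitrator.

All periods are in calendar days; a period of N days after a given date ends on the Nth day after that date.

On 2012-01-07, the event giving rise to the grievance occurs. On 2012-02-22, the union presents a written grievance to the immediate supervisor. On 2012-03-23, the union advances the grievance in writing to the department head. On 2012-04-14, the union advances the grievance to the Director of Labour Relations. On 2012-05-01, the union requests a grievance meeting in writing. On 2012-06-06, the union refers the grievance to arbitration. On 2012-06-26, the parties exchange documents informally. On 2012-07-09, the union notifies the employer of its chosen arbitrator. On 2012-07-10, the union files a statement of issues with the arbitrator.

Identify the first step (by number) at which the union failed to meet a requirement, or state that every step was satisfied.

Step 6

Step 1 — counting 48 days from 2012-01-07 (when the grieved event occurs) gives a deadline of 2012-02-24; done 2012-02-22 — timely.
Step 2 — counting 78 days from 2012-01-07 (when the grieved event occurs) gives a deadline of 2012-03-25; done 2012-03-23 — timely.
Step 3 — must wait 20 days from 2012-03-23 (when the grievance is advanced to the department head), so not before 2012-04-12; done 2012-04-14 — permitted.
Step 4 — counting 19 days from 2012-04-14 (when the grievance is advanced to the Director) gives a deadline of 2012-05-03; done 2012-05-01 — timely.
Step 5 — must wait 21 days from 2012-05-15 (end of the 14-day review period, which began when a grievance meeting is requested on 2012-05-01), so not before 2012-06-05; done 2012-06-06 — permitted.
Step 6 — counting 7 days from 2012-06-23 (end of the 17-day waiting period, which began when the grievance is referred to arbitration on 2012-06-06) gives a deadline of 2012-06-30; 2012-07-09 misses that deadline by 9 days.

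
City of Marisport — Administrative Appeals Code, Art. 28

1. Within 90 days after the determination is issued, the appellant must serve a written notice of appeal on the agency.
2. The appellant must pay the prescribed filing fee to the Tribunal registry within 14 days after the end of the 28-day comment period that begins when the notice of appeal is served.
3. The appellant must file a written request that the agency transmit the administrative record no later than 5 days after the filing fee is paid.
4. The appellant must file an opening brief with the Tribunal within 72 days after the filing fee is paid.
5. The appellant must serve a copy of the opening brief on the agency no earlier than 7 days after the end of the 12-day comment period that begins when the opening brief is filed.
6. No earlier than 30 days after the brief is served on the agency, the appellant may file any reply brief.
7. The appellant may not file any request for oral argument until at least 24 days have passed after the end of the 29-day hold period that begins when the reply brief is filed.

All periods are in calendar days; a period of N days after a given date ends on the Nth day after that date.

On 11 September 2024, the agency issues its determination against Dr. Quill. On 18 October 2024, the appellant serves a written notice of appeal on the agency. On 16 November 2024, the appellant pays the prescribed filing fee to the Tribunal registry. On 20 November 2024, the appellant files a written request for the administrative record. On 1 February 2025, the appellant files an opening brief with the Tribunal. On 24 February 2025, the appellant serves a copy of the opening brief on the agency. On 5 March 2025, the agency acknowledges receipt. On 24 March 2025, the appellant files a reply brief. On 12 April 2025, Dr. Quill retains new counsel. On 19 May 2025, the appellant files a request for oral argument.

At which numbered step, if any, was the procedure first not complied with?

Step 1: 90 days after 11 September 2024 (when the determination is issued) is 10 December 2024; completed 18 October 2024, before the deadline.
Step 2: 14 days after 15 November 2024 (end of the 28-day comment period, which began when the notice of appeal is served on 18 October 2024) is 29 November 2024; completed 16 November 2024, before the deadline.
Step 3: 5 days after 16 November 2024 (when the filing fee is paid) is 21 November 2024; completed 20 November 2024, before the deadline.
Step 4: 72 days after 16 November 2024 (when the filing fee is paid) is 27 January 2025; done 1 February 2025 — 5 days late.

Step 4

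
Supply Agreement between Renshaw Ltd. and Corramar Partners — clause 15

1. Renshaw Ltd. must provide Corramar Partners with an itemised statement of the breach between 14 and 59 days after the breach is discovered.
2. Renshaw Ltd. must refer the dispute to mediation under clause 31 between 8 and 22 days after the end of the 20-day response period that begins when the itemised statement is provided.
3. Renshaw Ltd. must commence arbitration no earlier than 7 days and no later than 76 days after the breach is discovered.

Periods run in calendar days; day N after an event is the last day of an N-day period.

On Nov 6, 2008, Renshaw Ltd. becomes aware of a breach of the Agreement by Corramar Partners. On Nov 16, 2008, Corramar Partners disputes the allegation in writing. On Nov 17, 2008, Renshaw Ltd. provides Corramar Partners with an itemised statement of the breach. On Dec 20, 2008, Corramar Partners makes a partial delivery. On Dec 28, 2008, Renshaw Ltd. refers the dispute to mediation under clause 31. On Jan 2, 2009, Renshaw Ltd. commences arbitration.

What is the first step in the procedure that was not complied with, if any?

Step 1

Step 1 — 14 and 59 days from Nov 6, 2008 (when the breach is discovered) are Nov 20, 2008 and Jan 4, 2009 respectively; done Nov 17, 2008 — 3 days before the window opened.
That is the first point of non-compliance.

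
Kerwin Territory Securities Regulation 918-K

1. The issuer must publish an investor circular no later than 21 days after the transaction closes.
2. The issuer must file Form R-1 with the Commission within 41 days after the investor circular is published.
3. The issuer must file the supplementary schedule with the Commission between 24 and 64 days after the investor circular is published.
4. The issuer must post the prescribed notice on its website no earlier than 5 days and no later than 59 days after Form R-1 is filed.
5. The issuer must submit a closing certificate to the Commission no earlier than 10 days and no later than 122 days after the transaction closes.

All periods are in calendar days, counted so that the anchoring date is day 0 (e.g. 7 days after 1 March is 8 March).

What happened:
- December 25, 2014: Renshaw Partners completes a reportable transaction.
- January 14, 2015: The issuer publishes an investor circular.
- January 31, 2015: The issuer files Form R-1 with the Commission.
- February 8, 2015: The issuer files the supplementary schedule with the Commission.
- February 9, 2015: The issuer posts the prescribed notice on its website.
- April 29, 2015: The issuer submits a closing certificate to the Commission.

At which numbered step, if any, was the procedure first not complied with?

Step 5

Step 1 — counting 21 days from December 25, 2014 (when the transaction closes) gives a deadline of January 15, 2015; January 14, 2015 is within that limit.
Step 2 — counting 41 days from January 14, 2015 (when the investor circular is published) gives a deadline of February 24, 2015; done January 31, 2015 — timely.
Step 3 — 24 and 64 days from January 14, 2015 (when the investor circular is published) are February 7, 2015 and March 19, 2015 respectively; done February 8, 2015 — within the window.
Step 4 — 5 and 59 days from January 31, 2015 (when Form R-1 is filed) are February 5, 2015 and March 31, 2015 respectively; done February 9, 2015 — within the window.
Step 5 — 10 and 122 days from December 25, 2014 (when the transaction closes) are January 4, 2015 and April 26, 2015 respectively; done April 29, 2015 — 3 days after the window closed.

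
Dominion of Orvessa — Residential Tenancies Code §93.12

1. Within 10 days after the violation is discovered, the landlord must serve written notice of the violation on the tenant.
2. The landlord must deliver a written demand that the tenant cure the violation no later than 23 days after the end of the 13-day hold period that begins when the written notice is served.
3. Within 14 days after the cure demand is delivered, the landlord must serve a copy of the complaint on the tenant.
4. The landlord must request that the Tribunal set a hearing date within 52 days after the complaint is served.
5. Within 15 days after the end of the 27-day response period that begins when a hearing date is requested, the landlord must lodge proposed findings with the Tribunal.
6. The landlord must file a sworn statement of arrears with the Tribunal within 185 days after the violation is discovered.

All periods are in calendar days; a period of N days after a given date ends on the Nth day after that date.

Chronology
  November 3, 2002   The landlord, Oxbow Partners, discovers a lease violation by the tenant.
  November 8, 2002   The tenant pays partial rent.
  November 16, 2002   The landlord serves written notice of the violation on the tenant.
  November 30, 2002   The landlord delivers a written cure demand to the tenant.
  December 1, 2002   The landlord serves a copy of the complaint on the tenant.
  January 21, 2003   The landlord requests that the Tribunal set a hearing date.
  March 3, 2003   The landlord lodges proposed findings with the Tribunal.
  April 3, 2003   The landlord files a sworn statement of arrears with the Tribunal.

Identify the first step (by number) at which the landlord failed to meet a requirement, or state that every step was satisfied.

Step 1

Step 1 — counting 10 days from November 3, 2002 (when the violation is discovered) gives a deadline of November 13, 2002; done November 16, 2002 — 3 days late.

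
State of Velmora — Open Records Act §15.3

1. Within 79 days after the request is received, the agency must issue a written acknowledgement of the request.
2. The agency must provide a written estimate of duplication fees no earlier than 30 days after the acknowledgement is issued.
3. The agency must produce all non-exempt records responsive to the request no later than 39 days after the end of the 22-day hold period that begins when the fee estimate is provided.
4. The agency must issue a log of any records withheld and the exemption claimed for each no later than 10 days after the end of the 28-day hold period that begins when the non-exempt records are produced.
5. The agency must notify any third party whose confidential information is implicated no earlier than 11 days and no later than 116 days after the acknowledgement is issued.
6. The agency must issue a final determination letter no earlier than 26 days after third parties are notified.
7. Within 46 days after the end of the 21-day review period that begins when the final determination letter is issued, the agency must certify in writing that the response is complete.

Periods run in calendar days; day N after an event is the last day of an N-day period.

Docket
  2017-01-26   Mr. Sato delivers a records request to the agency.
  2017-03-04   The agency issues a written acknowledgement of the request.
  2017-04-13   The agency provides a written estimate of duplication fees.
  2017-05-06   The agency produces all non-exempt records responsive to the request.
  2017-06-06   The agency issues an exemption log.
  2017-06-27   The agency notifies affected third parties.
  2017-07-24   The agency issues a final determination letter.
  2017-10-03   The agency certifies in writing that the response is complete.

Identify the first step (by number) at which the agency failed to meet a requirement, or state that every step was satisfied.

Step 7

(1) due by 2017-01-26 + 79 days = 2017-04-15; completed 2017-03-04, before the deadline.
(2) permitted from 2017-03-04 + 30 days = 2017-04-03 onward; done 2017-04-13 — permitted.
(3) due by 2017-05-05 + 39 days = 2017-06-13; 2017-05-06 is within that limit.
(4) due by 2017-06-03 + 10 days = 2017-06-13; completed 2017-06-06, before the deadline.
(5) the permitted window runs from 2017-03-04 + 11 = 2017-03-15 to 2017-03-04 + 116 = 2017-06-28; done 2017-06-27 — within the window.
(6) permitted from 2017-06-27 + 26 days = 2017-07-23 onward; done 2017-07-24 — permitted.
(7) due by 2017-08-14 + 46 days = 2017-09-29; 2017-10-03 misses that deadline by 4 days.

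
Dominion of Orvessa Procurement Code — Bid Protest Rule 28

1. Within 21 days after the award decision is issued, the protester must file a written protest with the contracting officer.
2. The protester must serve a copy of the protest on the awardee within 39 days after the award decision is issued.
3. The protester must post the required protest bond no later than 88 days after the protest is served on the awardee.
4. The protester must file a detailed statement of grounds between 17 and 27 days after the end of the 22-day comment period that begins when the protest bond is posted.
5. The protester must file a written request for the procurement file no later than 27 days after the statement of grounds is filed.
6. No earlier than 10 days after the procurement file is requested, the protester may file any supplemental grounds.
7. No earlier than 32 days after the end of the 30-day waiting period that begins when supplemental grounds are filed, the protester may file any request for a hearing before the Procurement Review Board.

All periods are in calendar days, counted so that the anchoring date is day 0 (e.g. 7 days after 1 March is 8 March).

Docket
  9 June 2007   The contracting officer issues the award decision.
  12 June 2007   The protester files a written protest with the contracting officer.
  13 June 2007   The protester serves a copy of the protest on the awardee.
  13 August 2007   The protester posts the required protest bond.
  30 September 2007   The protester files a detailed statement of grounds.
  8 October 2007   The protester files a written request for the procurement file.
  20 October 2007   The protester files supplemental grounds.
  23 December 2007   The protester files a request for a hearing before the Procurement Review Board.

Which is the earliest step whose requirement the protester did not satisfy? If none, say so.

Step 1 — counting 21 days from 9 June 2007 (when the award decision is issued) gives a deadline of 30 June 2007; 12 June 2007 is within that limit.
Step 2 — counting 39 days from 9 June 2007 (when the award decision is issued) gives a deadline of 18 July 2007; completed 13 June 2007, before the deadline.
Step 3 — counting 88 days from 13 June 2007 (when the protest is served on the awardee) gives a deadline of 9 September 2007; done 13 August 2007 — timely.
Step 4 — 17 and 27 days from 4 September 2007 (end of the 22-day comment period, which began when the protest bond is posted on 13 August 2007) are 21 September 2007 and 1 October 2007 respectively; 30 September 2007 falls inside that range.
Step 5 — counting 27 days from 30 September 2007 (when the statement of grounds is filed) gives a deadline of 27 October 2007; completed 8 October 2007, before the deadline.
Step 6 — must wait 10 days from 8 October 2007 (when the procurement file is requested), so not before 18 October 2007; done 20 October 2007 — permitted.
Step 7 — must wait 32 days from 19 November 2007 (end of the 30-day waiting period, which began when supplemental grounds are filed on 20 October 2007), so not before 21 December 2007; 23 December 2007 is on or after that date.

None — every step was satisfied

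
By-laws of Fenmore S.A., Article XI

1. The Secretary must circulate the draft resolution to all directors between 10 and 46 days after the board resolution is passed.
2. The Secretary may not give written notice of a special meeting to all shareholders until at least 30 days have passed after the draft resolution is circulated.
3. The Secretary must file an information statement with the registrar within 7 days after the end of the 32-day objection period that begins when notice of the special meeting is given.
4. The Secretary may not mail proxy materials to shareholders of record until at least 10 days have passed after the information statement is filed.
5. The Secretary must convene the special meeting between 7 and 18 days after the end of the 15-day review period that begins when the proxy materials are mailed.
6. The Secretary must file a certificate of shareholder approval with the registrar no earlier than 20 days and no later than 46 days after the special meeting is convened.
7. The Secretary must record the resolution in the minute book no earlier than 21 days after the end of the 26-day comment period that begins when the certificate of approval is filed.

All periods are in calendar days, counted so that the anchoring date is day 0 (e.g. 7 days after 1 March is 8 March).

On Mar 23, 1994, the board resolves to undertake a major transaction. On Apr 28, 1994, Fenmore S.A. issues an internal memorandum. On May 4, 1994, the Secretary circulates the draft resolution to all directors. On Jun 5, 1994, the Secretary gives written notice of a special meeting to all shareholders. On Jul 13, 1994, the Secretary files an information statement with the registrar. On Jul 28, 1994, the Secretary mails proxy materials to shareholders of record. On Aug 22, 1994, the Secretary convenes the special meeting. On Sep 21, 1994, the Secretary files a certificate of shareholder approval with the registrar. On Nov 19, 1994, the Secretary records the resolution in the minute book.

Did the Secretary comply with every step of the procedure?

Step 1: the window is 10–46 days after Mar 23, 1994 (when the board resolution is passed), so Apr 2, 1994 through May 8, 1994; done May 4, 1994 — within the window.
Step 2: the earliest permitted date is 30 days after May 4, 1994 (when the draft resolution is circulated), i.e. Jun 3, 1994; done Jun 5, 1994 — permitted.
Step 3: 7 days after Jul 7, 1994 (end of the 32-day objection period, which began when notice of the special meeting is given on Jun 5, 1994) is Jul 14, 1994; completed Jul 13, 1994, before the deadline.
Step 4: the earliest permitted date is 10 days after Jul 13, 1994 (when the information statement is filed), i.e. Jul 23, 1994; done Jul 28, 1994, after the minimum wait.
Step 5: the window is 7–18 days after Aug 12, 1994 (end of the 15-day review period, which began when the proxy materials are mailed on Jul 28, 1994), so Aug 19, 1994 through Aug 30, 1994; done Aug 22, 1994 — within the window.
Step 6: the window is 20–46 days after Aug 22, 1994 (when the special meeting is convened), so Sep 11, 1994 through Oct 7, 1994; done Sep 21, 1994 — within the window.
Step 7: the earliest permitted date is 21 days after Oct 17, 1994 (end of the 26-day comment period, which began when the certificate of approval is filed on Sep 21, 1994), i.e. Nov 7, 1994; done Nov 19, 1994, after the minimum wait.

Yes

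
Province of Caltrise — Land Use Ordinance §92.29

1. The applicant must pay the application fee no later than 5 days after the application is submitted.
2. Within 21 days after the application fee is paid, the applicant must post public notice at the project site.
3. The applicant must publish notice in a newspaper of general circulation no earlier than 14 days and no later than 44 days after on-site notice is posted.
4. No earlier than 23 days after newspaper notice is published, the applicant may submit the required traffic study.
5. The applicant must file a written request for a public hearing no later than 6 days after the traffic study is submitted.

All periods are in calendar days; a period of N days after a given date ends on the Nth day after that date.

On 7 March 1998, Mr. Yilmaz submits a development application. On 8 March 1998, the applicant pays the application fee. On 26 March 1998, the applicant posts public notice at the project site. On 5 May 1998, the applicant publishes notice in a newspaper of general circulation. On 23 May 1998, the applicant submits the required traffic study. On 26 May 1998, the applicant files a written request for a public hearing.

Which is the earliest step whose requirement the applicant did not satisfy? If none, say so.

Step 4

(1) due by 7 March 1998 + 5 days = 12 March 1998; completed 8 March 1998, before the deadline.
(2) due by 8 March 1998 + 21 days = 29 March 1998; done 26 March 1998 — timely.
(3) the permitted window runs from 26 March 1998 + 14 = 9 April 1998 to 26 March 1998 + 44 = 9 May 1998; done 5 May 1998, which is between those dates.
(4) permitted from 5 May 1998 + 23 days = 28 May 1998 onward; 23 May 1998 is 5 days before the earliest permitted date.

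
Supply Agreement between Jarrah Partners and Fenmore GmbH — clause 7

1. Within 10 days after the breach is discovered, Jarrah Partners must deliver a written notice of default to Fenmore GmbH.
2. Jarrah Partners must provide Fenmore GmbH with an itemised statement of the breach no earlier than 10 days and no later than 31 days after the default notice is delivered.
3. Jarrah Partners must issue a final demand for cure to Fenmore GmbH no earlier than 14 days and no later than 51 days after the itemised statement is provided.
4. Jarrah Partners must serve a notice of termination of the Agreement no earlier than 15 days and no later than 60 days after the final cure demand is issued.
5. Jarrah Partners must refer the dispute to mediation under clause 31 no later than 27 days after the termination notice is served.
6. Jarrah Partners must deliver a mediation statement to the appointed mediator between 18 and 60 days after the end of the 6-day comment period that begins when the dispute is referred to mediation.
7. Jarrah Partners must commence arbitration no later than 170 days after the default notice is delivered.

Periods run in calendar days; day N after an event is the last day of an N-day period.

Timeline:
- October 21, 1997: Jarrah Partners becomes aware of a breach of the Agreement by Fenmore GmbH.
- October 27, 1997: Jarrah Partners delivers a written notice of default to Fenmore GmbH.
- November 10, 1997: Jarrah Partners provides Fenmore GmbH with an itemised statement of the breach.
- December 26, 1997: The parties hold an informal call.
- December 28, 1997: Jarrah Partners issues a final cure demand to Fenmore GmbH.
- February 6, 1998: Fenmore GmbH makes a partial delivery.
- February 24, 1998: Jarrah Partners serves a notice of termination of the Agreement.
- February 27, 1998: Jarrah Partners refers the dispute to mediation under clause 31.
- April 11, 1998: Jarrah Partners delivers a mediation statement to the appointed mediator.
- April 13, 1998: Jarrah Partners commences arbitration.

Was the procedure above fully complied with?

Yes

Step 1: 10 days after October 21, 1997 (when the breach is discovered) is October 31, 1997; completed October 27, 1997, before the deadline.
Step 2: the window is 10–31 days after October 27, 1997 (when the default notice is delivered), so November 6, 1997 through November 27, 1997; done November 10, 1997, which is between those dates.
Step 3: the window is 14–51 days after November 10, 1997 (when the itemised statement is provided), so November 24, 1997 through December 31, 1997; done December 28, 1997 — within the window.
Step 4: the window is 15–60 days after December 28, 1997 (when the final cure demand is issued), so January 12, 1998 through February 26, 1998; done February 24, 1998 — within the window.
Step 5: 27 days after February 24, 1998 (when the termination notice is served) is March 23, 1998; February 27, 1998 is within that limit.
Step 6: the window is 18–60 days after March 5, 1998 (end of the 6-day comment period, which began when the dispute is referred to mediation on February 27, 1998), so March 23, 1998 through May 4, 1998; April 11, 1998 falls inside that range.
Step 7: 170 days after October 27, 1997 (when the default notice is delivered) is April 15, 1998; completed April 13, 1998, before the deadline.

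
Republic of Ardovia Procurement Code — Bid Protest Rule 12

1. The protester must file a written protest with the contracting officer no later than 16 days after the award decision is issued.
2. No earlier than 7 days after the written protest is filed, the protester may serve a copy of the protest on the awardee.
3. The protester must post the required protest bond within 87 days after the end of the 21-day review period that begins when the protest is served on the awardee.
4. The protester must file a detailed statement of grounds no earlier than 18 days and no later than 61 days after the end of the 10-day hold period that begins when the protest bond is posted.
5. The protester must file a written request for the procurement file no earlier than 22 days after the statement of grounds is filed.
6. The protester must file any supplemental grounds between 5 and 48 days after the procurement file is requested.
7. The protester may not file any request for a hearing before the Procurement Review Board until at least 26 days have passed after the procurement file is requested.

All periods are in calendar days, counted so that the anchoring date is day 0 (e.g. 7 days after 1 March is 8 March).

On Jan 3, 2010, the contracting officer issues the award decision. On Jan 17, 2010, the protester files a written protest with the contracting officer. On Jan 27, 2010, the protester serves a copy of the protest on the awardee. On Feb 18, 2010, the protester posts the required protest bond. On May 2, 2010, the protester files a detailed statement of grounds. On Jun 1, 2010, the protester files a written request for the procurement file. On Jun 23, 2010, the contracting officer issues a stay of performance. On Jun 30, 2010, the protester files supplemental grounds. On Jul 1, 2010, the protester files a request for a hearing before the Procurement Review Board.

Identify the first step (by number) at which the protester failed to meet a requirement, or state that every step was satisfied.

Step 4

(1) due by Jan 3, 2010 + 16 days = Jan 19, 2010; done Jan 17, 2010 — timely.
(2) permitted from Jan 17, 2010 + 7 days = Jan 24, 2010 onward; done Jan 27, 2010, after the minimum wait.
(3) due by Feb 17, 2010 + 87 days = May 15, 2010; done Feb 18, 2010 — timely.
(4) the permitted window runs from Feb 28, 2010 + 18 = Mar 18, 2010 to Feb 28, 2010 + 61 = Apr 30, 2010; done May 2, 2010 — 2 days after the window closed.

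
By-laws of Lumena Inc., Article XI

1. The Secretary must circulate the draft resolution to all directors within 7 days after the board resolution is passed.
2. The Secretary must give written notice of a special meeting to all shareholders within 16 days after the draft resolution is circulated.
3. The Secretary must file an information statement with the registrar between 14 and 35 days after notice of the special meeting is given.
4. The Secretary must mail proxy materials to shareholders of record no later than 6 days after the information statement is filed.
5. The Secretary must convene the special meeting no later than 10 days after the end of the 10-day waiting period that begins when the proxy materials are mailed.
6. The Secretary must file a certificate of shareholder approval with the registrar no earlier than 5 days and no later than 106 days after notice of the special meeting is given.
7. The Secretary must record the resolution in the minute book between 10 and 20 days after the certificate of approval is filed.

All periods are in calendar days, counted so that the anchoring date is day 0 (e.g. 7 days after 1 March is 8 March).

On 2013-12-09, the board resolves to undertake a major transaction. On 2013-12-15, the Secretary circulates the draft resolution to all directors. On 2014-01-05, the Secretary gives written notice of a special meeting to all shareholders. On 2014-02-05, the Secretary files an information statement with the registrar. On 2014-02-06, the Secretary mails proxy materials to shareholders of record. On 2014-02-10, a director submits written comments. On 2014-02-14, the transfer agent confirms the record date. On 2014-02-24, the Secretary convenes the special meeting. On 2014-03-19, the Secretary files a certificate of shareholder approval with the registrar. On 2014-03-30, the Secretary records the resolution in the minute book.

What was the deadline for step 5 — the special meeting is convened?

2014-02-26

The proxy materials are mailed on 2014-02-06; the 10-day waiting period therefore ends 2014-02-16, and step 5 runs from that date. 10 days after 2014-02-16 is 2014-02-26.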